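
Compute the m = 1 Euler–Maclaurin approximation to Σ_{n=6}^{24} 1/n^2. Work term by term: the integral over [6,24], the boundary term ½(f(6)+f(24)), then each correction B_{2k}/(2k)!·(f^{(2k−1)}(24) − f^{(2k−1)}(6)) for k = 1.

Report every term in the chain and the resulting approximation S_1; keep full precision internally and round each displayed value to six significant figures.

S_1 ≈ 0.140516

The integral term ∫_6^24 1/x^2 dx = 0.125000.
½[f(6) + f(24)] = ½[0.0277778 + 0.00173611] = 0.0147569.
Integral + boundary = 0.139757.
k=1: B_{2}/(2)! × [f^{(1)}(24) − f^{(1)}(6)] = 1/12 × (-0.000144676 − (-0.00925926)) = 0.000759549.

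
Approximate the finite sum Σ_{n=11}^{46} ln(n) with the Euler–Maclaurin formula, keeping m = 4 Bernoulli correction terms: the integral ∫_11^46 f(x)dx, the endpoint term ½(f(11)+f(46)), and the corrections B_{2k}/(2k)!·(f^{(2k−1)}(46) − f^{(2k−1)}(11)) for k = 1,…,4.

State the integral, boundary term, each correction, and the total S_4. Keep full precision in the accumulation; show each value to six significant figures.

S_4 ≈ 117.848

The integral term ∫_11^46 ln(x) dx = 114.741.
½[f(11) + f(46)] = ½[2.39790 + 3.82864] = 3.11327.
Running total after boundary: 117.854.
k=1: B_{2}/(2)! × [f^{(1)}(46) − f^{(1)}(11)] = 1/12 × (0.0217391 − 0.0909091) = -0.00576416.
After k=1: 117.848.
k=2: B_{4}/(4)! × [f^{(3)}(46) − f^{(3)}(11)] = −1/720 × (2.05474e-05 − 0.00150263) = 2.05845e-06.
After k=2: 117.848.
k=3: B_{6}/(6)! × [f^{(5)}(46) − f^{(5)}(11)] = 1/30240 × (1.16526e-07 − 0.000149021) = -4.92409e-09.
After k=3: 117.848.
k=4: B_{8}/(8)! × [f^{(7)}(46) − f^{(7)}(11)] = −1/1209600 × (1.65207e-09 − 3.69474e-05) = 3.05438e-11.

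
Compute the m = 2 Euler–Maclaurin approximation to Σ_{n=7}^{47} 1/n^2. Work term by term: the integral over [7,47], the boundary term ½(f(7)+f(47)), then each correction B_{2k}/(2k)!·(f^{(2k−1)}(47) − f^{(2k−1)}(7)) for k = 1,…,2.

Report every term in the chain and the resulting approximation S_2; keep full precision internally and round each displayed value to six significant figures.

S_2 ≈ 0.132493

The integral term ∫_7^47 1/x^2 dx = 0.121581.
Endpoint term: (f(7) + f(47))/2 = (0.0204082 + 0.000452694)/2 = 0.0104304.
Running total after boundary: 0.132011.
Correction k=1: B_{2}/2! · (f^{(1)}(47) − f^{(1)}(7)) = 1/12 · (-1.92636e-05 − (-0.00583090)) = 0.000484303.
Partial sum through k=1: 0.132495.
Correction k=2: B_{4}/4! · (f^{(3)}(47) − f^{(3)}(7)) = −1/720 · (-1.04646e-07 − (-0.00142798)) = -1.98316e-06.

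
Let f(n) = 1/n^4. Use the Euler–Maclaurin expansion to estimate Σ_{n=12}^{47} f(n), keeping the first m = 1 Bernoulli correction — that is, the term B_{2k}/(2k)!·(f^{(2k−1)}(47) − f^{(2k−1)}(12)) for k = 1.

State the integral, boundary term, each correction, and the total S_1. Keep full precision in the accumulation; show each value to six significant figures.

S_1 ≈ 0.000215244

∫_12^47 1/x^4 dx evaluates to 0.000189691.
Endpoint term: (f(12) + f(47))/2 = (4.82253e-05 + 2.04931e-07)/2 = 2.42151e-05.
Running total after boundary: 0.000213906.
Correction k=1: B_{2}/2! · (f^{(1)}(47) − f^{(1)}(12)) = 1/12 · (-1.74410e-08 − (-1.60751e-05)) = 1.33814e-06.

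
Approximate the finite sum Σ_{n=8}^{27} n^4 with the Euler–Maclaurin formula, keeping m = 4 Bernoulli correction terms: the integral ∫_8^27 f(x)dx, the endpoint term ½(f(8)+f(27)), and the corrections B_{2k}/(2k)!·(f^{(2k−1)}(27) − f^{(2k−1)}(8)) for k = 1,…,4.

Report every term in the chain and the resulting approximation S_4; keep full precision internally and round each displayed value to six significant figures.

S_4 ≈ 3.13739e+06

Integral: ∫_8^27 x^4 dx = 2.86323e+06.
Boundary: ½(f(8) + f(27)) = ½(4096.00 + 531441) = 267768.
Integral + boundary = 3.13100e+06.
Order-1 term: 1/12 · (78732.0 − 2048.00) = 6390.33.
Partial sum through k=1: 3.13739e+06.
Order-2 term: −1/720 · (648.000 − 192.000) = -0.633333.
Partial sum through k=2: 3.13739e+06.
Order-3 term: 1/30240 · (0.00000 − 0.00000) = 0.00000.
Partial sum through k=3: 3.13739e+06.
Order-4 term: −1/1209600 · (0.00000 − 0.00000) = 0.00000.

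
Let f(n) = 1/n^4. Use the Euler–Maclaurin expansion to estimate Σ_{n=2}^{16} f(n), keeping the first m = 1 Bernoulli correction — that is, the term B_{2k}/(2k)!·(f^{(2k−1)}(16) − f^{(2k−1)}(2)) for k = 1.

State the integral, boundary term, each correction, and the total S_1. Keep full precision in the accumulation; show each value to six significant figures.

S_1 ≈ 0.0832593

∫_2^16 1/x^4 dx evaluates to 0.0415853.
½[f(2) + f(16)] = ½[0.0625000 + 1.52588e-05] = 0.0312576.
Integral + boundary = 0.0728429.
k=1: B_{2}/(2)! × [f^{(1)}(16) − f^{(1)}(2)] = 1/12 × (-3.81470e-06 − (-0.125000)) = 0.0104163.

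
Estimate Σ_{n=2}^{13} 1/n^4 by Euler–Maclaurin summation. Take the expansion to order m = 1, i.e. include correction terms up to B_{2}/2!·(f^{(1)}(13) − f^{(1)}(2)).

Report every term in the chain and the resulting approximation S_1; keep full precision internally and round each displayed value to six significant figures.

S_1 ≈ 0.0831982

The integral term ∫_2^13 1/x^4 dx = 0.0415149.
Endpoint term: (f(2) + f(13))/2 = (0.0625000 + 3.50128e-05)/2 = 0.0312675.
Running total after boundary: 0.0727825.
k=1: B_{2}/(2)! × [f^{(1)}(13) − f^{(1)}(2)] = 1/12 × (-1.07732e-05 − (-0.125000)) = 0.0104158.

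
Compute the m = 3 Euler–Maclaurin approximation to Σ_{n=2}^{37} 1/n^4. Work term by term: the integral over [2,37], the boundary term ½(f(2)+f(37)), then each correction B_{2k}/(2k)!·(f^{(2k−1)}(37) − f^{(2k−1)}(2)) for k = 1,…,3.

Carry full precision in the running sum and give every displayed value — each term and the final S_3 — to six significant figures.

∫_2^37 1/x^4 dx evaluates to 0.0416601.
½[f(2) + f(37)] = ½[0.0625000 + 5.33572e-07] = 0.0312503.
Integral + boundary = 0.0729104.
k=1: B_{2}/(2)! × [f^{(1)}(37) − f^{(1)}(2)] = 1/12 × (-5.76835e-08 − (-0.125000)) = 0.0104167.
After k=1: 0.0833270.
k=2: B_{4}/(4)! × [f^{(3)}(37) − f^{(3)}(2)] = −1/720 × (-1.26406e-09 − (-0.937500)) = -0.00130208.
After k=2: 0.0820249.
k=3: B_{6}/(6)! × [f^{(5)}(37) − f^{(5)}(2)] = 1/30240 × (-5.17075e-11 − (-13.1250)) = 0.000434028.

S_3 ≈ 0.0824590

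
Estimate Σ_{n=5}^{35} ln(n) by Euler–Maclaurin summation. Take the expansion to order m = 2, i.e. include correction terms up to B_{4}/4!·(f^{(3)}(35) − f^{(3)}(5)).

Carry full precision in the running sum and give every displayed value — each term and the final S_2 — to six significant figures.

S_2 ≈ 88.9581

Integral: ∫_5^35 ln(x) dx = 86.3900.
½[f(5) + f(35)] = ½[1.60944 + 3.55535] = 2.58239.
Integral + boundary = 88.9724.
k=1: B_{2}/(2)! × [f^{(1)}(35) − f^{(1)}(5)] = 1/12 × (0.0285714 − 0.200000) = -0.0142857.
Partial sum through k=1: 88.9581.
k=2: B_{4}/(4)! × [f^{(3)}(35) − f^{(3)}(5)] = −1/720 × (4.66472e-05 − 0.0160000) = 2.21574e-05.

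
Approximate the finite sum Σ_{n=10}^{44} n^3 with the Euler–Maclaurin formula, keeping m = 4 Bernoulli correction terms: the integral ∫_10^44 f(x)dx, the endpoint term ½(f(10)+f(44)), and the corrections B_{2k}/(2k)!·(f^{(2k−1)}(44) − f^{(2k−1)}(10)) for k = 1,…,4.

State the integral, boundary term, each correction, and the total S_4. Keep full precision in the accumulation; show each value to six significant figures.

S_4 ≈ 978075

The integral term ∫_10^44 x^3 dx = 934524.
½[f(10) + f(44)] = ½[1000.00 + 85184.0] = 43092.0.
So far: 977616.
k=1: B_{2}/(2)! × [f^{(1)}(44) − f^{(1)}(10)] = 1/12 × (5808.00 − 300.000) = 459.000.
Partial sum through k=1: 978075.
k=2: B_{4}/(4)! × [f^{(3)}(44) − f^{(3)}(10)] = −1/720 × (6.00000 − 6.00000) = 0.00000.
Partial sum through k=2: 978075.
k=3: B_{6}/(6)! × [f^{(5)}(44) − f^{(5)}(10)] = 1/30240 × (0.00000 − 0.00000) = 0.00000.
Partial sum through k=3: 978075.
k=4: B_{8}/(8)! × [f^{(7)}(44) − f^{(7)}(10)] = −1/1209600 × (0.00000 − 0.00000) = 0.00000.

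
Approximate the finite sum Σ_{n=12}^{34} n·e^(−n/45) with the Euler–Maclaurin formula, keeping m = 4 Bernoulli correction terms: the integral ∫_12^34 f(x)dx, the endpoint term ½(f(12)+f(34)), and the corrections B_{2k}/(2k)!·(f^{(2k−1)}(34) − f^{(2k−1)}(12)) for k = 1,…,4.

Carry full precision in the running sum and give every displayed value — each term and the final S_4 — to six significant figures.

∫_12^34 x·e^(−x/45) dx evaluates to 294.646.
Boundary: ½(f(12) + f(34)) = ½(9.19114 + 15.9715) = 12.5813.
Integral + boundary = 307.228.
k=1: B_{2}/(2)! × [f^{(1)}(34) − f^{(1)}(12)] = 1/12 × (0.114828 − 0.561681) = -0.0372378.
After k=1: 307.191.
k=2: B_{4}/(4)! × [f^{(3)}(34) − f^{(3)}(12)] = −1/720 × (0.000520655 − 0.00103385) = 7.12765e-07.
After k=2: 307.191.
k=3: B_{6}/(6)! × [f^{(5)}(34) − f^{(5)}(12)] = 1/30240 × (4.86225e-07 − 8.84108e-07) = -1.31575e-11.
After k=3: 307.191.
k=4: B_{8}/(8)! × [f^{(7)}(34) − f^{(7)}(12)] = −1/1209600 × (3.53252e-10 − 6.21074e-10) = 2.21413e-16.

S_4 ≈ 307.191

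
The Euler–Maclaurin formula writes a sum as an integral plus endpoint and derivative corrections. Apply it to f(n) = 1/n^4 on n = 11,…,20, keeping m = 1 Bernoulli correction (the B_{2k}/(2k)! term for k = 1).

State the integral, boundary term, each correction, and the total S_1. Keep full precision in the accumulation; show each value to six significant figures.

The integral term ∫_11^20 1/x^4 dx = 0.000208772.
Boundary: ½(f(11) + f(20)) = ½(6.83013e-05 + 6.25000e-06) = 3.72757e-05.
So far: 0.000246047.
k=1: B_{2}/(2)! × [f^{(1)}(20) − f^{(1)}(11)] = 1/12 × (-1.25000e-06 − (-2.48369e-05)) = 1.96557e-06.

S_1 ≈ 0.000248013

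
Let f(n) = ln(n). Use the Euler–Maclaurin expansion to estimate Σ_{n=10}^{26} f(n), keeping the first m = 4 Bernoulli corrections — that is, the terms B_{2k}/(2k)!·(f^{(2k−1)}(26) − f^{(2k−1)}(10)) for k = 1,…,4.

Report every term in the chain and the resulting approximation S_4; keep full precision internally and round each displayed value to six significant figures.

Integral: ∫_10^26 ln(x) dx = 45.6847.
Endpoint term: (f(10) + f(26))/2 = (2.30259 + 3.25810)/2 = 2.78034.
Running total after boundary: 48.4650.
k=1: B_{2}/(2)! × [f^{(1)}(26) − f^{(1)}(10)] = 1/12 × (0.0384615 − 0.100000) = -0.00512821.
Running total after k=1: 48.4599.
k=2: B_{4}/(4)! × [f^{(3)}(26) − f^{(3)}(10)] = −1/720 × (0.000113792 − 0.00200000) = 2.61973e-06.
Running total after k=2: 48.4599.
k=3: B_{6}/(6)! × [f^{(5)}(26) − f^{(5)}(10)] = 1/30240 × (2.01997e-06 − 0.000240000) = -7.86971e-09.
Running total after k=3: 48.4599.
k=4: B_{8}/(8)! × [f^{(7)}(26) − f^{(7)}(10)] = −1/1209600 × (8.96436e-08 − 7.20000e-05) = 5.94497e-11.

S_4 ≈ 48.4599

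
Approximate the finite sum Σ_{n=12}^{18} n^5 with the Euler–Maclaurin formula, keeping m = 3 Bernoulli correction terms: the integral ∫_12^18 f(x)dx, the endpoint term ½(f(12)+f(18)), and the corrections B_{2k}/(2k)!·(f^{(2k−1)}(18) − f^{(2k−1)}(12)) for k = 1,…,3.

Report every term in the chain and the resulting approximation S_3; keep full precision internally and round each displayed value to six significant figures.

S_3 ≈ 6.27532e+06

∫_12^18 x^5 dx evaluates to 5.17104e+06.
½[f(12) + f(18)] = ½[248832 + 1.88957e+06] = 1.06920e+06.
Integral + boundary = 6.24024e+06.
Order-1 term: 1/12 · (524880 − 103680) = 35100.0.
Partial sum through k=1: 6.27534e+06.
Order-2 term: −1/720 · (19440.0 − 8640.00) = -15.0000.
Partial sum through k=2: 6.27532e+06.
Order-3 term: 1/30240 · (120.000 − 120.000) = 0.00000.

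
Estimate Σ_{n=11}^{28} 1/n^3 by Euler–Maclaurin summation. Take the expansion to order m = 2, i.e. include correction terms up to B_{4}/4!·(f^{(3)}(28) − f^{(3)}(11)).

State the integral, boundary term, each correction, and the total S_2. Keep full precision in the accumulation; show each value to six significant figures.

S_2 ≈ 0.00390953

Integral: ∫_11^28 1/x^3 dx = 0.00349448.
½[f(11) + f(28)] = ½[0.000751315 + 4.55539e-05] = 0.000398434.
Integral + boundary = 0.00389291.
Order-1 term: 1/12 · (-4.88078e-06 − (-0.000204904)) = 1.66686e-05.
After k=1: 0.00390958.
Order-2 term: −1/720 · (-1.24510e-07 − (-3.38684e-05)) = -4.68666e-08.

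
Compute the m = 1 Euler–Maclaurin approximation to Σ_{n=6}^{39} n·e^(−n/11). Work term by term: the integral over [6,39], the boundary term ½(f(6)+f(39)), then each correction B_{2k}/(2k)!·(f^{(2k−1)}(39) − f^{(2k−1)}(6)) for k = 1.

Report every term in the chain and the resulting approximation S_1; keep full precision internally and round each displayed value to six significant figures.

Integral: ∫_6^39 x·e^(−x/11) dx = 92.5106.
Endpoint term: (f(6) + f(39))/2 = (3.47747 + 1.12536)/2 = 2.30142.
So far: 94.8120.
Order-1 term: 1/12 · (-0.0734504 − 0.263445) = -0.0280746.

S_1 ≈ 94.7840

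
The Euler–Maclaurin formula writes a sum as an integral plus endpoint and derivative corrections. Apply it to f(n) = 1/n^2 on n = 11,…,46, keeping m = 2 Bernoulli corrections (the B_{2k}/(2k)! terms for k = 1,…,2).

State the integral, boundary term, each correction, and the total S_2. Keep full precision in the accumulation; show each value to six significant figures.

The integral term ∫_11^46 1/x^2 dx = 0.0691700.
Endpoint term: (f(11) + f(46))/2 = (0.00826446 + 0.000472590)/2 = 0.00436853.
So far: 0.0735385.
k=1: B_{2}/(2)! × [f^{(1)}(46) − f^{(1)}(11)] = 1/12 × (-2.05474e-05 − (-0.00150263)) = 0.000123507.
Partial sum through k=1: 0.0736620.
k=2: B_{4}/(4)! × [f^{(3)}(46) − f^{(3)}(11)] = −1/720 × (-1.16526e-07 − (-0.000149021)) = -2.06812e-07.

S_2 ≈ 0.0736618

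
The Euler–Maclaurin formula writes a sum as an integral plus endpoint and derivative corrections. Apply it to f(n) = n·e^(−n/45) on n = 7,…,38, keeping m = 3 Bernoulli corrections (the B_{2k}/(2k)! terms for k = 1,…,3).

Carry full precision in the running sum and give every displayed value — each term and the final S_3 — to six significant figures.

Integral: ∫_7^38 x·e^(−x/45) dx = 397.610.
½[f(7) + f(38)] = ½[5.99158 + 16.3323] = 11.1619.
Running total after boundary: 408.772.
k=1: B_{2}/(2)! × [f^{(1)}(38) − f^{(1)}(7)] = 1/12 × (0.0668572 − 0.722793) = -0.0546614.
Running total after k=1: 408.717.
k=2: B_{4}/(4)! × [f^{(3)}(38) − f^{(3)}(7)] = −1/720 × (0.000457506 − 0.00120231) = 1.03445e-06.
Running total after k=2: 408.717.
k=3: B_{6}/(6)! × [f^{(5)}(38) − f^{(5)}(7)] = 1/30240 × (4.35553e-07 − 1.01120e-06) = -1.90359e-11.

S_3 ≈ 408.717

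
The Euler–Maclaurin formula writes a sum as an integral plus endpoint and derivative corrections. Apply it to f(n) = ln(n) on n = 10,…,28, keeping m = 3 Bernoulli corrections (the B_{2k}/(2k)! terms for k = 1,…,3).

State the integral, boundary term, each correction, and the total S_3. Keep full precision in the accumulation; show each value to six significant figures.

S_3 ≈ 55.0879

The integral term ∫_10^28 ln(x) dx = 52.2759.
½[f(10) + f(28)] = ½[2.30259 + 3.33220] = 2.81739.
Integral + boundary = 55.0933.
k=1: B_{2}/(2)! × [f^{(1)}(28) − f^{(1)}(10)] = 1/12 × (0.0357143 − 0.100000) = -0.00535714.
After k=1: 55.0879.
k=2: B_{4}/(4)! × [f^{(3)}(28) − f^{(3)}(10)] = −1/720 × (9.11079e-05 − 0.00200000) = 2.65124e-06.
After k=2: 55.0879.
k=3: B_{6}/(6)! × [f^{(5)}(28) − f^{(5)}(10)] = 1/30240 × (1.39451e-06 − 0.000240000) = -7.89039e-09.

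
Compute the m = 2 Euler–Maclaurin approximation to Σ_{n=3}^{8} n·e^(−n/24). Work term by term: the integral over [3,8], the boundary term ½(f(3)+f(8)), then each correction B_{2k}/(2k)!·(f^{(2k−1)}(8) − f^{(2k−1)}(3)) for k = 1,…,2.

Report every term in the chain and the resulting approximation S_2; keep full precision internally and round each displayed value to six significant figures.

S_2 ≈ 25.7273

∫_3^8 x·e^(−x/24) dx evaluates to 21.5619.
½[f(3) + f(8)] = ½[2.64749 + 5.73225] = 4.18987.
Integral + boundary = 25.7518.
k=1: B_{2}/(2)! × [f^{(1)}(8) − f^{(1)}(3)] = 1/12 × (0.477688 − 0.772185) = -0.0245414.
After k=1: 25.7273.
k=2: B_{4}/(4)! × [f^{(3)}(8) − f^{(3)}(3)] = −1/720 × (0.00331727 − 0.00440482) = 1.51049e-06.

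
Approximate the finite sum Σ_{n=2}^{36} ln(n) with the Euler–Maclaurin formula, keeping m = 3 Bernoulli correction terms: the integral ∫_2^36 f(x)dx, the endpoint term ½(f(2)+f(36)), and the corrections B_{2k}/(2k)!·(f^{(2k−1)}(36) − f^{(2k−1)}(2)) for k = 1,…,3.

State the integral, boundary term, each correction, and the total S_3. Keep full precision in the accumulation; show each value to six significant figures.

The integral term ∫_2^36 ln(x) dx = 93.6204.
Endpoint term: (f(2) + f(36))/2 = (0.693147 + 3.58352)/2 = 2.13833.
Running total after boundary: 95.7587.
k=1: B_{2}/(2)! × [f^{(1)}(36) − f^{(1)}(2)] = 1/12 × (0.0277778 − 0.500000) = -0.0393519.
Partial sum through k=1: 95.7194.
k=2: B_{4}/(4)! × [f^{(3)}(36) − f^{(3)}(2)] = −1/720 × (4.28669e-05 − 0.250000) = 0.000347163.
Partial sum through k=2: 95.7197.
k=3: B_{6}/(6)! × [f^{(5)}(36) − f^{(5)}(2)] = 1/30240 × (3.96916e-07 − 0.750000) = -2.48016e-05.

S_3 ≈ 95.7197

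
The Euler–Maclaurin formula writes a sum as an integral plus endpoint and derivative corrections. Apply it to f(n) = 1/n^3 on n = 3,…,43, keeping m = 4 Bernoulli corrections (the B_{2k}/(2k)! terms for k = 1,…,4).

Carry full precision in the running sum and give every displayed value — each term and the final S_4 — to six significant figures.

S_4 ≈ 0.0767921

The integral term ∫_3^43 1/x^3 dx = 0.0552851.
½[f(3) + f(43)] = ½[0.0370370 + 1.25775e-05] = 0.0185248.
So far: 0.0738099.
Correction k=1: B_{2}/2! · (f^{(1)}(43) − f^{(1)}(3)) = 1/12 · (-8.77501e-07 − (-0.0370370)) = 0.00308635.
Running total after k=1: 0.0768963.
Correction k=2: B_{4}/4! · (f^{(3)}(43) − f^{(3)}(3)) = −1/720 · (-9.49162e-09 − (-0.0823045)) = -0.000114312.
Running total after k=2: 0.0767820.
Correction k=3: B_{6}/6! · (f^{(5)}(43) − f^{(5)}(3)) = 1/30240 · (-2.15602e-10 − (-0.384088)) = 1.27013e-05.
Running total after k=3: 0.0767947.
Correction k=4: B_{8}/8! · (f^{(7)}(43) − f^{(7)}(3)) = −1/1209600 · (-8.39554e-12 − (-3.07270)) = -2.54026e-06.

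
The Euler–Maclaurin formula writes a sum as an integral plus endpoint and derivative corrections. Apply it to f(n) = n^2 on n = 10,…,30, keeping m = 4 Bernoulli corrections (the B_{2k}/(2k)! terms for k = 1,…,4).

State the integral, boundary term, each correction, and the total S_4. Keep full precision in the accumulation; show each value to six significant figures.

∫_10^30 x^2 dx evaluates to 8666.67.
Endpoint term: (f(10) + f(30))/2 = (100.000 + 900.000)/2 = 500.000.
So far: 9166.67.
Order-1 term: 1/12 · (60.0000 − 20.0000) = 3.33333.
Partial sum through k=1: 9170.00.
Order-2 term: −1/720 · (0.00000 − 0.00000) = 0.00000.
Partial sum through k=2: 9170.00.
Order-3 term: 1/30240 · (0.00000 − 0.00000) = 0.00000.
Partial sum through k=3: 9170.00.
Order-4 term: −1/1209600 · (0.00000 − 0.00000) = 0.00000.

S_4 ≈ 9170.00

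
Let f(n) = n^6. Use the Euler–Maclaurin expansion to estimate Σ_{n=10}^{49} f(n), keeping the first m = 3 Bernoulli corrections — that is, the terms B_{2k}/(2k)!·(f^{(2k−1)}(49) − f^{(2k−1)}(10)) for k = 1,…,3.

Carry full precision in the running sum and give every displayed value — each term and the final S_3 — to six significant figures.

The integral term ∫_10^49 x^6 dx = 9.68876e+10.
Boundary: ½(f(10) + f(49)) = ½(1.00000e+06 + 1.38413e+10) = 6.92114e+09.
Running total after boundary: 1.03809e+11.
k=1: B_{2}/(2)! × [f^{(1)}(49) − f^{(1)}(10)] = 1/12 × (1.69485e+09 − 600000) = 1.41188e+08.
After k=1: 1.03950e+11.
k=2: B_{4}/(4)! × [f^{(3)}(49) − f^{(3)}(10)] = −1/720 × (1.41179e+07 − 120000) = -19441.5.
After k=2: 1.03950e+11.
k=3: B_{6}/(6)! × [f^{(5)}(49) − f^{(5)}(10)] = 1/30240 × (35280.0 − 7200.00) = 0.928571.

S_3 ≈ 1.03950e+11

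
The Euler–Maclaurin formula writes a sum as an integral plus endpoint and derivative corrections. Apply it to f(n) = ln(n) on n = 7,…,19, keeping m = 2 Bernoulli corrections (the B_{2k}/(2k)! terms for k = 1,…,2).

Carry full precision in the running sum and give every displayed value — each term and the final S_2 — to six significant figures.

Integral: ∫_7^19 ln(x) dx = 30.3230.
Endpoint term: (f(7) + f(19))/2 = (1.94591 + 2.94444)/2 = 2.44517.
Running total after boundary: 32.7681.
k=1: B_{2}/(2)! × [f^{(1)}(19) − f^{(1)}(7)] = 1/12 × (0.0526316 − 0.142857) = -0.00751880.
After k=1: 32.7606.
k=2: B_{4}/(4)! × [f^{(3)}(19) − f^{(3)}(7)] = −1/720 × (0.000291588 − 0.00583090) = 7.69349e-06.

S_2 ≈ 32.7606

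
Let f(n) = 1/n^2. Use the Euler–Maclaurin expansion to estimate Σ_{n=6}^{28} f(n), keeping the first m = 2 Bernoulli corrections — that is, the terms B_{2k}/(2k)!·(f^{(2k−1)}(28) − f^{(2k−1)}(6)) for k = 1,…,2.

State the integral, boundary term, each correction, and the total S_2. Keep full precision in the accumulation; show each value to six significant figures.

Integral: ∫_6^28 1/x^2 dx = 0.130952.
Boundary: ½(f(6) + f(28)) = ½(0.0277778 + 0.00127551) = 0.0145266.
Running total after boundary: 0.145479.
Correction k=1: B_{2}/2! · (f^{(1)}(28) − f^{(1)}(6)) = 1/12 · (-9.11079e-05 − (-0.00925926)) = 0.000764013.
Partial sum through k=1: 0.146243.
Correction k=2: B_{4}/4! · (f^{(3)}(28) − f^{(3)}(6)) = −1/720 · (-1.39451e-06 − (-0.00308642)) = -4.28476e-06.

S_2 ≈ 0.146239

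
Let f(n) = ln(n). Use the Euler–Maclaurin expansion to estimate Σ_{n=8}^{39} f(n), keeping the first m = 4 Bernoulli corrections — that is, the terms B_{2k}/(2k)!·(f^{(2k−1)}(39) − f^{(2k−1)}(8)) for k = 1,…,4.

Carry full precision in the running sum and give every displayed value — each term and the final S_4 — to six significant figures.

S_4 ≈ 98.1066

Integral: ∫_8^39 ln(x) dx = 95.2434.
Endpoint term: (f(8) + f(39))/2 = (2.07944 + 3.66356)/2 = 2.87150.
So far: 98.1149.
Order-1 term: 1/12 · (0.0256410 − 0.125000) = -0.00827991.
Running total after k=1: 98.1066.
Order-2 term: −1/720 · (3.37160e-05 − 0.00390625) = 5.37852e-06.
Running total after k=2: 98.1066.
Order-3 term: 1/30240 · (2.66004e-07 − 0.000732422) = -2.42115e-08.
Running total after k=3: 98.1066.
Order-4 term: −1/1209600 · (5.24663e-09 − 0.000343323) = 2.83827e-10.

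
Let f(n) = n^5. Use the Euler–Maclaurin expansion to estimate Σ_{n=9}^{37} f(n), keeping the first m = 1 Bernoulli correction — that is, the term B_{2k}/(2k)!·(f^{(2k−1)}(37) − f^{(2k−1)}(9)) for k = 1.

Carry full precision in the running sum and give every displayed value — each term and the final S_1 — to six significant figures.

S_1 ≈ 4.63012e+08

The integral term ∫_9^37 x^5 dx = 4.27532e+08.
Endpoint term: (f(9) + f(37))/2 = (59049.0 + 6.93440e+07)/2 = 3.47015e+07.
Running total after boundary: 4.62234e+08.
Order-1 term: 1/12 · (9.37080e+06 − 32805.0) = 778167.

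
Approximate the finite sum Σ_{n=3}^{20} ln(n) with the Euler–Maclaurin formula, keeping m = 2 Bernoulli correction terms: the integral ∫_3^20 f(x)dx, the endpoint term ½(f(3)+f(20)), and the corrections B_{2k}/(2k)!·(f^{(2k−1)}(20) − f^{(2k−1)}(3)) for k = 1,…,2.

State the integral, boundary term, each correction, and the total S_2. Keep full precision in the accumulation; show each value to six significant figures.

S_2 ≈ 41.6425

∫_3^20 ln(x) dx evaluates to 39.6188.
½[f(3) + f(20)] = ½[1.09861 + 2.99573] = 2.04717.
Integral + boundary = 41.6660.
k=1: B_{2}/(2)! × [f^{(1)}(20) − f^{(1)}(3)] = 1/12 × (0.0500000 − 0.333333) = -0.0236111.
Partial sum through k=1: 41.6424.
k=2: B_{4}/(4)! × [f^{(3)}(20) − f^{(3)}(3)] = −1/720 × (0.000250000 − 0.0740741) = 0.000102533.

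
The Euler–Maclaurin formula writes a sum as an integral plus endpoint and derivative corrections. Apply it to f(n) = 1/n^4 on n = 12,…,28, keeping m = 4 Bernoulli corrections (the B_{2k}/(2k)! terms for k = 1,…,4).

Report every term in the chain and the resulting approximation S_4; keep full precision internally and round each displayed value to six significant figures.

S_4 ≈ 0.000203958

Integral: ∫_12^28 1/x^4 dx = 0.000177717.
Endpoint term: (f(12) + f(28))/2 = (4.82253e-05 + 1.62693e-06)/2 = 2.49261e-05.
Running total after boundary: 0.000202643.
Correction k=1: B_{2}/2! · (f^{(1)}(28) − f^{(1)}(12)) = 1/12 · (-2.32418e-07 − (-1.60751e-05)) = 1.32022e-06.
Partial sum through k=1: 0.000203963.
Correction k=2: B_{4}/4! · (f^{(3)}(28) − f^{(3)}(12)) = −1/720 · (-8.89355e-09 − (-3.34898e-06)) = -4.63901e-09.
Partial sum through k=2: 0.000203958.
Correction k=3: B_{6}/6! · (f^{(5)}(28) − f^{(5)}(12)) = 1/30240 · (-6.35253e-10 − (-1.30238e-06)) = 4.30471e-11.
Partial sum through k=3: 0.000203958.
Correction k=4: B_{8}/8! · (f^{(7)}(28) − f^{(7)}(12)) = −1/1209600 · (-7.29245e-11 − (-8.13988e-07)) = -6.72880e-13.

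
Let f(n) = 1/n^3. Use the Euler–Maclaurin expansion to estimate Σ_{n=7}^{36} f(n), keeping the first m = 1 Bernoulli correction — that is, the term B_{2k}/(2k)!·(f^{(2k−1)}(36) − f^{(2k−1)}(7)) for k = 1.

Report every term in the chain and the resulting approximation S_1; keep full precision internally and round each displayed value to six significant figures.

∫_7^36 1/x^3 dx evaluates to 0.00981828.
½[f(7) + f(36)] = ½[0.00291545 + 2.14335e-05] = 0.00146844.
Integral + boundary = 0.0112867.
Correction k=1: B_{2}/2! · (f^{(1)}(36) − f^{(1)}(7)) = 1/12 · (-1.78612e-06 − (-0.00124948)) = 0.000103974.

S_1 ≈ 0.0113907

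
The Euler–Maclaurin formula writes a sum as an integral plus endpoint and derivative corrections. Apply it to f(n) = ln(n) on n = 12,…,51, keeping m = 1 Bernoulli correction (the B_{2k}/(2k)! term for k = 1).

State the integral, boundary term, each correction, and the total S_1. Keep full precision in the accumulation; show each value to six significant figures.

S_1 ≈ 134.907

∫_12^51 ln(x) dx evaluates to 131.704.
½[f(12) + f(51)] = ½[2.48491 + 3.93183] = 3.20837.
Running total after boundary: 134.913.
Order-1 term: 1/12 · (0.0196078 − 0.0833333) = -0.00531046.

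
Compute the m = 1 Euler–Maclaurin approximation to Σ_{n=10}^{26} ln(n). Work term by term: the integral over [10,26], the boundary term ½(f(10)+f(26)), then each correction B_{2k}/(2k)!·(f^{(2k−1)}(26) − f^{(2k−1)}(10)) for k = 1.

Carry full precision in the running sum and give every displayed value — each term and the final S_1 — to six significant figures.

The integral term ∫_10^26 ln(x) dx = 45.6847.
½[f(10) + f(26)] = ½[2.30259 + 3.25810] = 2.78034.
So far: 48.4650.
k=1: B_{2}/(2)! × [f^{(1)}(26) − f^{(1)}(10)] = 1/12 × (0.0384615 − 0.100000) = -0.00512821.

S_1 ≈ 48.4599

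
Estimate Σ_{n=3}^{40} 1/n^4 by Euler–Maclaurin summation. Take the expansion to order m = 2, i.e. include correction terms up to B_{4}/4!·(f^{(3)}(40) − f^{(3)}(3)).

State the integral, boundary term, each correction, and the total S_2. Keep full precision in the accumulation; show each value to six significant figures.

∫_3^40 1/x^4 dx evaluates to 0.0123405.
Boundary: ½(f(3) + f(40)) = ½(0.0123457 + 3.90625e-07) = 0.00617303.
So far: 0.0185135.
k=1: B_{2}/(2)! × [f^{(1)}(40) − f^{(1)}(3)] = 1/12 × (-3.90625e-08 − (-0.0164609)) = 0.00137174.
Running total after k=1: 0.0198852.
k=2: B_{4}/(4)! × [f^{(3)}(40) − f^{(3)}(3)] = −1/720 × (-7.32422e-10 − (-0.0548697)) = -7.62079e-05.

S_2 ≈ 0.0198090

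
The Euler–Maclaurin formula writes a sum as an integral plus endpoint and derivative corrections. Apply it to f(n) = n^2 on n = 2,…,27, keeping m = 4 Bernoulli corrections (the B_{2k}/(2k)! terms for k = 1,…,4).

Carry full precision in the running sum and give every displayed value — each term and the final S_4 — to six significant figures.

The integral term ∫_2^27 x^2 dx = 6558.33.
½[f(2) + f(27)] = ½[4.00000 + 729.000] = 366.500.
So far: 6924.83.
Correction k=1: B_{2}/2! · (f^{(1)}(27) − f^{(1)}(2)) = 1/12 · (54.0000 − 4.00000) = 4.16667.
Partial sum through k=1: 6929.00.
Correction k=2: B_{4}/4! · (f^{(3)}(27) − f^{(3)}(2)) = −1/720 · (0.00000 − 0.00000) = 0.00000.
Partial sum through k=2: 6929.00.
Correction k=3: B_{6}/6! · (f^{(5)}(27) − f^{(5)}(2)) = 1/30240 · (0.00000 − 0.00000) = 0.00000.
Partial sum through k=3: 6929.00.
Correction k=4: B_{8}/8! · (f^{(7)}(27) − f^{(7)}(2)) = −1/1209600 · (0.00000 − 0.00000) = 0.00000.

S_4 ≈ 6929.00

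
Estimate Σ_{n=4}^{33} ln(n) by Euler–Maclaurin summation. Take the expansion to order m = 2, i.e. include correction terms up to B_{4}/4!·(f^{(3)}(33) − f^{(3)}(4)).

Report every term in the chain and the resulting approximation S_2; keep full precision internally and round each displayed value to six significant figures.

S_2 ≈ 83.2627

∫_4^33 ln(x) dx evaluates to 80.8396.
Boundary: ½(f(4) + f(33)) = ½(1.38629 + 3.49651) = 2.44140.
So far: 83.2810.
Correction k=1: B_{2}/2! · (f^{(1)}(33) − f^{(1)}(4)) = 1/12 · (0.0303030 − 0.250000) = -0.0183081.
After k=1: 83.2627.
Correction k=2: B_{4}/4! · (f^{(3)}(33) − f^{(3)}(4)) = −1/720 · (5.56529e-05 − 0.0312500) = 4.33255e-05.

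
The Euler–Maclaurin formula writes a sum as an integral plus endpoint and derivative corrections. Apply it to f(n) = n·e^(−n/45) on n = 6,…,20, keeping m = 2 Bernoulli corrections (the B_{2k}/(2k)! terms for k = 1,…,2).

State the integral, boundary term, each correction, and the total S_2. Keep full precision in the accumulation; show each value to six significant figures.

The integral term ∫_6^20 x·e^(−x/45) dx = 133.070.
½[f(6) + f(20)] = ½[5.25104 + 12.8236] = 9.03732.
So far: 142.107.
k=1: B_{2}/(2)! × [f^{(1)}(20) − f^{(1)}(6)] = 1/12 × (0.356211 − 0.758484) = -0.0335227.
Running total after k=1: 142.074.
k=2: B_{4}/(4)! × [f^{(3)}(20) − f^{(3)}(6)] = −1/720 × (0.000809171 − 0.00123893) = 5.96885e-07.

S_2 ≈ 142.074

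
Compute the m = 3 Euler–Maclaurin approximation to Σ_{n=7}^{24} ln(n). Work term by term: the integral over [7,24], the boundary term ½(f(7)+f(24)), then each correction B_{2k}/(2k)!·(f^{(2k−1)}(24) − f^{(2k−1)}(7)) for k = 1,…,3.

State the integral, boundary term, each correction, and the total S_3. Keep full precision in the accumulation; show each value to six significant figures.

Integral: ∫_7^24 ln(x) dx = 45.6519.
Endpoint term: (f(7) + f(24))/2 = (1.94591 + 3.17805)/2 = 2.56198.
So far: 48.2139.
k=1: B_{2}/(2)! × [f^{(1)}(24) − f^{(1)}(7)] = 1/12 × (0.0416667 − 0.142857) = -0.00843254.
Partial sum through k=1: 48.2055.
k=2: B_{4}/(4)! × [f^{(3)}(24) − f^{(3)}(7)] = −1/720 × (0.000144676 − 0.00583090) = 7.89754e-06.
Partial sum through k=2: 48.2055.
k=3: B_{6}/(6)! × [f^{(5)}(24) − f^{(5)}(7)] = 1/30240 × (3.01408e-06 − 0.00142798) = -4.71218e-08.

S_3 ≈ 48.2055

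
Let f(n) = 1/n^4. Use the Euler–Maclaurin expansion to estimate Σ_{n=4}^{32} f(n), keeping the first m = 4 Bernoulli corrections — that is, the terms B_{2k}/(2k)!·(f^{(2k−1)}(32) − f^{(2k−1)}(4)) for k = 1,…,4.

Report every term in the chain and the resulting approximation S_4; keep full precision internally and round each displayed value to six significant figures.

S_4 ≈ 0.00746783

Integral: ∫_4^32 1/x^4 dx = 0.00519816.
Boundary: ½(f(4) + f(32)) = ½(0.00390625 + 9.53674e-07) = 0.00195360.
Integral + boundary = 0.00715176.
k=1: B_{2}/(2)! × [f^{(1)}(32) − f^{(1)}(4)] = 1/12 × (-1.19209e-07 − (-0.00390625)) = 0.000325511.
After k=1: 0.00747727.
k=2: B_{4}/(4)! × [f^{(3)}(32) − f^{(3)}(4)] = −1/720 × (-3.49246e-09 − (-0.00732422)) = -1.01725e-05.
After k=2: 0.00746710.
k=3: B_{6}/(6)! × [f^{(5)}(32) − f^{(5)}(4)] = 1/30240 × (-1.90994e-10 − (-0.0256348)) = 8.47710e-07.
After k=3: 0.00746795.
k=4: B_{8}/(8)! × [f^{(7)}(32) − f^{(7)}(4)] = −1/1209600 × (-1.67866e-11 − (-0.144196)) = -1.19209e-07.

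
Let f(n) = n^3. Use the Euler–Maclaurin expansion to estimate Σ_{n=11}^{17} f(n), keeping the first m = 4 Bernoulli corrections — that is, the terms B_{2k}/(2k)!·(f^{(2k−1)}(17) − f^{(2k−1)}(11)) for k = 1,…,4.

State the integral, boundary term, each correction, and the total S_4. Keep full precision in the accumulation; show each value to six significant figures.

S_4 ≈ 20384.0

∫_11^17 x^3 dx evaluates to 17220.0.
Boundary: ½(f(11) + f(17)) = ½(1331.00 + 4913.00) = 3122.00.
Integral + boundary = 20342.0.
Order-1 term: 1/12 · (867.000 − 363.000) = 42.0000.
Running total after k=1: 20384.0.
Order-2 term: −1/720 · (6.00000 − 6.00000) = 0.00000.
Running total after k=2: 20384.0.
Order-3 term: 1/30240 · (0.00000 − 0.00000) = 0.00000.
Running total after k=3: 20384.0.
Order-4 term: −1/1209600 · (0.00000 − 0.00000) = 0.00000.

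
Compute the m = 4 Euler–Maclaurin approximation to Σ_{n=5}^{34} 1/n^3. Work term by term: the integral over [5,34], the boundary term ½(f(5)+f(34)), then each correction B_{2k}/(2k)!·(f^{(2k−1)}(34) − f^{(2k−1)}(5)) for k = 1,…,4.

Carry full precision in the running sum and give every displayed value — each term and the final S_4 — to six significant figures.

The integral term ∫_5^34 1/x^3 dx = 0.0195675.
½[f(5) + f(34)] = ½[0.00800000 + 2.54427e-05] = 0.00401272.
So far: 0.0235802.
Correction k=1: B_{2}/2! · (f^{(1)}(34) − f^{(1)}(5)) = 1/12 · (-2.24494e-06 − (-0.00480000)) = 0.000399813.
Running total after k=1: 0.0239800.
Correction k=2: B_{4}/4! · (f^{(3)}(34) − f^{(3)}(5)) = −1/720 · (-3.88399e-08 − (-0.00384000)) = -5.33328e-06.
Running total after k=2: 0.0239747.
Correction k=3: B_{6}/6! · (f^{(5)}(34) − f^{(5)}(5)) = 1/30240 · (-1.41114e-09 − (-0.00645120)) = 2.13333e-07.
Running total after k=3: 0.0239749.
Correction k=4: B_{8}/8! · (f^{(7)}(34) − f^{(7)}(5)) = −1/1209600 · (-8.78909e-11 − (-0.0185795)) = -1.53600e-08.

S_4 ≈ 0.0239749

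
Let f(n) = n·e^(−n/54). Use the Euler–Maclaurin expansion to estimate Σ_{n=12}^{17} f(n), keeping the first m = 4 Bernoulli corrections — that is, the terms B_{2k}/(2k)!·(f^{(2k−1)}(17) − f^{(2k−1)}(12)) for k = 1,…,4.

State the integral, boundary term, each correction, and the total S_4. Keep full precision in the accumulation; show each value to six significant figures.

S_4 ≈ 66.2979

Integral: ∫_12^17 x·e^(−x/54) dx = 55.2994.
Endpoint term: (f(12) + f(17))/2 = (9.60885 + 12.4087)/2 = 11.0088.
Integral + boundary = 66.3081.
Correction k=1: B_{2}/2! · (f^{(1)}(17) − f^{(1)}(12)) = 1/12 · (0.500133 − 0.622796) = -0.0102219.
Running total after k=1: 66.2979.
Correction k=2: B_{4}/4! · (f^{(3)}(17) − f^{(3)}(12)) = −1/720 · (0.000672147 − 0.000762781) = 1.25881e-07.
Running total after k=2: 66.2979.
Correction k=3: B_{6}/6! · (f^{(5)}(17) − f^{(5)}(12)) = 1/30240 · (4.02188e-07 − 4.49926e-07) = -1.57863e-12.
Running total after k=3: 66.2979.
Correction k=4: B_{8}/8! · (f^{(7)}(17) − f^{(7)}(12)) = −1/1209600 · (1.96802e-10 − 2.18884e-10) = 1.82563e-17.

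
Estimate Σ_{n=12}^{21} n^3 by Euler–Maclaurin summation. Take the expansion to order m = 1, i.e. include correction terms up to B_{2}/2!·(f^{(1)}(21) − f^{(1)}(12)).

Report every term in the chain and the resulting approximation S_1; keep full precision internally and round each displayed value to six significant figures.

Integral: ∫_12^21 x^3 dx = 43436.2.
Endpoint term: (f(12) + f(21))/2 = (1728.00 + 9261.00)/2 = 5494.50.
Running total after boundary: 48930.8.
k=1: B_{2}/(2)! × [f^{(1)}(21) − f^{(1)}(12)] = 1/12 × (1323.00 − 432.000) = 74.2500.

S_1 ≈ 49005.0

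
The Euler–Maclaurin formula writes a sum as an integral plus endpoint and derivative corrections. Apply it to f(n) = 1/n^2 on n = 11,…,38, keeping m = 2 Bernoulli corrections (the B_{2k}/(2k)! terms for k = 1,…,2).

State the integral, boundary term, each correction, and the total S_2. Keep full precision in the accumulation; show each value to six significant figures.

S_2 ≈ 0.0691938

∫_11^38 1/x^2 dx evaluates to 0.0645933.
Endpoint term: (f(11) + f(38))/2 = (0.00826446 + 0.000692521)/2 = 0.00447849.
Integral + boundary = 0.0690718.
Order-1 term: 1/12 · (-3.64485e-05 − (-0.00150263)) = 0.000122182.
Partial sum through k=1: 0.0691940.
Order-2 term: −1/720 · (-3.02896e-07 − (-0.000149021)) = -2.06553e-07.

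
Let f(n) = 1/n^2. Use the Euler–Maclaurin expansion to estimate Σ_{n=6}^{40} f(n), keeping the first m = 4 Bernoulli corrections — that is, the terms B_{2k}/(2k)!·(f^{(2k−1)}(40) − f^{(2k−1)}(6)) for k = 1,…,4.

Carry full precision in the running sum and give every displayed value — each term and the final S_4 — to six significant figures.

S_4 ≈ 0.156633

∫_6^40 1/x^2 dx evaluates to 0.141667.
½[f(6) + f(40)] = ½[0.0277778 + 0.000625000] = 0.0142014.
Integral + boundary = 0.155868.
Order-1 term: 1/12 · (-3.12500e-05 − (-0.00925926)) = 0.000769001.
After k=1: 0.156637.
Order-2 term: −1/720 · (-2.34375e-07 − (-0.00308642)) = -4.28637e-06.
After k=2: 0.156633.
Order-3 term: 1/30240 · (-4.39453e-09 − (-0.00257202)) = 8.50533e-08.
After k=3: 0.156633.
Order-4 term: −1/1209600 · (-1.53809e-10 − (-0.00400091)) = -3.30763e-09.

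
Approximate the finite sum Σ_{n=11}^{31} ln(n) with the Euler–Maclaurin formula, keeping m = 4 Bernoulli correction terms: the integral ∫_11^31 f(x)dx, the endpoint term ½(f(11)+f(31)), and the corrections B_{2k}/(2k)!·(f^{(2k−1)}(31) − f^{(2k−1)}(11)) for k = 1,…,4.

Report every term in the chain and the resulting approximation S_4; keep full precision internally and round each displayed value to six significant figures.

The integral term ∫_11^31 ln(x) dx = 60.0768.
Boundary: ½(f(11) + f(31)) = ½(2.39790 + 3.43399) = 2.91594.
So far: 62.9927.
k=1: B_{2}/(2)! × [f^{(1)}(31) − f^{(1)}(11)] = 1/12 × (0.0322581 − 0.0909091) = -0.00488759.
Partial sum through k=1: 62.9878.
k=2: B_{4}/(4)! × [f^{(3)}(31) − f^{(3)}(11)] = −1/720 × (6.71344e-05 − 0.00150263) = 1.99374e-06.
Partial sum through k=2: 62.9878.
k=3: B_{6}/(6)! × [f^{(5)}(31) − f^{(5)}(11)] = 1/30240 × (8.38306e-07 − 0.000149021) = -4.90023e-09.
Partial sum through k=3: 62.9878.
k=4: B_{8}/(8)! × [f^{(7)}(31) − f^{(7)}(11)] = −1/1209600 × (2.61698e-08 − 3.69474e-05) = 3.05235e-11.

S_4 ≈ 62.9878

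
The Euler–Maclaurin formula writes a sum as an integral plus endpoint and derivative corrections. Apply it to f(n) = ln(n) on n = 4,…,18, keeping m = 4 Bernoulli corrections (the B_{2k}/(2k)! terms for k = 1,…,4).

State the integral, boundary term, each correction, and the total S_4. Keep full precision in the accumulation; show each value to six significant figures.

S_4 ≈ 34.6037

Integral: ∫_4^18 ln(x) dx = 32.4815.
Boundary: ½(f(4) + f(18)) = ½(1.38629 + 2.89037) = 2.13833.
Integral + boundary = 34.6198.
k=1: B_{2}/(2)! × [f^{(1)}(18) − f^{(1)}(4)] = 1/12 × (0.0555556 − 0.250000) = -0.0162037.
After k=1: 34.6036.
k=2: B_{4}/(4)! × [f^{(3)}(18) − f^{(3)}(4)] = −1/720 × (0.000342936 − 0.0312500) = 4.29265e-05.
After k=2: 34.6037.
k=3: B_{6}/(6)! × [f^{(5)}(18) − f^{(5)}(4)] = 1/30240 × (1.27013e-05 − 0.0234375) = -7.74630e-07.
After k=3: 34.6037.
k=4: B_{8}/(8)! × [f^{(7)}(18) − f^{(7)}(4)] = −1/1209600 × (1.17605e-06 − 0.0439453) = 3.63295e-08.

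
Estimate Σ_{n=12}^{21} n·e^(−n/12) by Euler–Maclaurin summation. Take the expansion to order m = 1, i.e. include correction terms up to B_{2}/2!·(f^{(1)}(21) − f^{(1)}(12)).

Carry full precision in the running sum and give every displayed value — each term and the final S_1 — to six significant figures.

∫_12^21 x·e^(−x/12) dx evaluates to 37.1348.
½[f(12) + f(21)] = ½[4.41455 + 3.64925] = 4.03190.
Running total after boundary: 41.1667.
Order-1 term: 1/12 · (-0.130330 − 0.00000) = -0.0108609.

S_1 ≈ 41.1558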